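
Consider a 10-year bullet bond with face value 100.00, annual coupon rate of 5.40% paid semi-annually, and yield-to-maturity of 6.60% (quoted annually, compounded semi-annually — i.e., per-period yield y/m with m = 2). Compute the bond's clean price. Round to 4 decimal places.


Coupon per period c = face * coupon_rate / m = 2.700000
Periods per year m = 2; per-period yield y/m = 0.033000
Number of cashflows N = 20
Cashflows (t years, CF_t, discount factor 1/(1+y/m)^(m*t), PV):
  t = 0.5000: CF_t = 2.700000, DF = 0.968054, PV = 2.613746
  t = 1.0000: CF_t = 2.700000, DF = 0.937129, PV = 2.530248
  t = 1.5000: CF_t = 2.700000, DF = 0.907192, PV = 2.449417
  t = 2.0000: CF_t = 2.700000, DF = 0.878211, PV = 2.371169
  t = 2.5000: CF_t = 2.700000, DF = 0.850156, PV = 2.295420
  t = 3.0000: CF_t = 2.700000, DF = 0.822997, PV = 2.222091
  t = 3.5000: CF_t = 2.700000, DF = 0.796705, PV = 2.151105
  t = 4.0000: CF_t = 2.700000, DF = 0.771254, PV = 2.082386
  t = 4.5000: CF_t = 2.700000, DF = 0.746616, PV = 2.015862
  t = 5.0000: CF_t = 2.700000, DF = 0.722764, PV = 1.951464
  t = 5.5000: CF_t = 2.700000, DF = 0.699675, PV = 1.889123
  t = 6.0000: CF_t = 2.700000, DF = 0.677323, PV = 1.828773
  t = 6.5000: CF_t = 2.700000, DF = 0.655686, PV = 1.770352
  t = 7.0000: CF_t = 2.700000, DF = 0.634739, PV = 1.713797
  t = 7.5000: CF_t = 2.700000, DF = 0.614462, PV = 1.659048
  t = 8.0000: CF_t = 2.700000, DF = 0.594833, PV = 1.606048
  t = 8.5000: CF_t = 2.700000, DF = 0.575830, PV = 1.554742
  t = 9.0000: CF_t = 2.700000, DF = 0.557435, PV = 1.505074
  t = 9.5000: CF_t = 2.700000, DF = 0.539627, PV = 1.456994
  t = 10.0000: CF_t = 102.700000, DF = 0.522388, PV = 53.649294
Price P = sum_t PV_t = 91.316154

Answer: Price = 91.3162


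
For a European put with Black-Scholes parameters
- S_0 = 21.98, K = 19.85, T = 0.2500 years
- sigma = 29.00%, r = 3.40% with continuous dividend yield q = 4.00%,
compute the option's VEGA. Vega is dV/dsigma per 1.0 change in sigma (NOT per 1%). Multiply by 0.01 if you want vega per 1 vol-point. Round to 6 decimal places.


d1 = 0.7651133920; d2 = 0.6201133920
phi(d1) = 0.2977092963; exp(-qT) = 0.9900498337; exp(-rT) = 0.9915360229
Vega = S * exp(-qT) * phi(d1) * sqrt(T) = 21.9800 * 0.9900498337 * 0.2977092963 * 0.5000000000 = 3.239270

Answer: Vega = 3.239270


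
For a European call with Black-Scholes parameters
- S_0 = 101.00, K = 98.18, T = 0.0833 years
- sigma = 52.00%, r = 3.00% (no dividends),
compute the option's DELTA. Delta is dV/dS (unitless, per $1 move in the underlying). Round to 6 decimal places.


Answer: Delta = 0.610406

Derivation:
d1 = 0.2803761679; d2 = 0.1302951232
phi(d1) = 0.3835658630; exp(-qT) = 1.0000000000; exp(-rT) = 0.9975041199
N(d1) = 0.6104055403
Delta = exp(-qT) * N(d1) = 1.0000000000 * 0.6104055403 = 0.610406


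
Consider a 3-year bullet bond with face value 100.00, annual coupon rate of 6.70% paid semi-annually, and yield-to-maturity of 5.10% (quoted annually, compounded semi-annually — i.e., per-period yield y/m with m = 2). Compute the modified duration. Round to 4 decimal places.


Coupon per period c = face * coupon_rate / m = 3.350000
Periods per year m = 2; per-period yield y/m = 0.025500
Number of cashflows N = 6
Cashflows (t years, CF_t, discount factor 1/(1+y/m)^(m*t), PV):
  t = 0.5000: CF_t = 3.350000, DF = 0.975134, PV = 3.266699
  t = 1.0000: CF_t = 3.350000, DF = 0.950886, PV = 3.185470
  t = 1.5000: CF_t = 3.350000, DF = 0.927242, PV = 3.106260
  t = 2.0000: CF_t = 3.350000, DF = 0.904185, PV = 3.029020
  t = 2.5000: CF_t = 3.350000, DF = 0.881702, PV = 2.953701
  t = 3.0000: CF_t = 103.350000, DF = 0.859777, PV = 88.857992
Price P = sum_t PV_t = 104.399141
First compute Macaulay numerator sum_t t * PV_t:
  t * PV_t at t = 0.5000: 1.633350
  t * PV_t at t = 1.0000: 3.185470
  t * PV_t at t = 1.5000: 4.659390
  t * PV_t at t = 2.0000: 6.058040
  t * PV_t at t = 2.5000: 7.384252
  t * PV_t at t = 3.0000: 266.573975
Macaulay duration D = 289.494476 / 104.399141 = 2.772958
Modified duration = D / (1 + y/m) = 2.772958 / (1 + 0.025500) = 2.704006

Answer: Modified duration = 2.7040


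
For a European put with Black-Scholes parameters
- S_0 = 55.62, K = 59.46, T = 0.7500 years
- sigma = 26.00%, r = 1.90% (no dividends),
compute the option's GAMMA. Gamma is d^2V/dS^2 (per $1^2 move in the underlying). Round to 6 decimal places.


Answer: Gamma = 0.031624

Derivation:
d1 = -0.1206260971; d2 = -0.3457927021
phi(d1) = 0.3960503771; exp(-qT) = 1.0000000000; exp(-rT) = 0.9858510507
Gamma = exp(-qT) * phi(d1) / (S * sigma * sqrt(T)) = 1.0000000000 * 0.3960503771 / (55.6200 * 0.2600 * 0.8660254038) = 0.031624


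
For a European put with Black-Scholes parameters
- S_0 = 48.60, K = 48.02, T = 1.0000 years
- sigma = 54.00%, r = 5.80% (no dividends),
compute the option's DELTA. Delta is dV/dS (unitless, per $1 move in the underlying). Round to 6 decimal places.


Answer: Delta = -0.344711

Derivation:
d1 = 0.3996406298; d2 = -0.1403593702
phi(d1) = 0.3683230584; exp(-qT) = 1.0000000000; exp(-rT) = 0.9436499474
N(-d1) = 0.3447106132
Delta = -exp(-qT) * N(-d1) = -1.0000000000 * 0.3447106132 = -0.344711


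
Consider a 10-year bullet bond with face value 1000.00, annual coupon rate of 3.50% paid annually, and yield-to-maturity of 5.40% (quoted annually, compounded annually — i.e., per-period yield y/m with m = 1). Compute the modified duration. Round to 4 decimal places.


Coupon per period c = face * coupon_rate / m = 35.000000
Periods per year m = 1; per-period yield y/m = 0.054000
Number of cashflows N = 10
Cashflows (t years, CF_t, discount factor 1/(1+y/m)^(m*t), PV):
  t = 1.0000: CF_t = 35.000000, DF = 0.948767, PV = 33.206831
  t = 2.0000: CF_t = 35.000000, DF = 0.900158, PV = 31.505532
  t = 3.0000: CF_t = 35.000000, DF = 0.854040, PV = 29.891397
  t = 4.0000: CF_t = 35.000000, DF = 0.810285, PV = 28.359959
  t = 5.0000: CF_t = 35.000000, DF = 0.768771, PV = 26.906982
  t = 6.0000: CF_t = 35.000000, DF = 0.729384, PV = 25.528446
  t = 7.0000: CF_t = 35.000000, DF = 0.692015, PV = 24.220537
  t = 8.0000: CF_t = 35.000000, DF = 0.656561, PV = 22.979637
  t = 9.0000: CF_t = 35.000000, DF = 0.622923, PV = 21.802312
  t = 10.0000: CF_t = 1035.000000, DF = 0.591009, PV = 611.694029
Price P = sum_t PV_t = 856.095662
First compute Macaulay numerator sum_t t * PV_t:
  t * PV_t at t = 1.0000: 33.206831
  t * PV_t at t = 2.0000: 63.011065
  t * PV_t at t = 3.0000: 89.674191
  t * PV_t at t = 4.0000: 113.439837
  t * PV_t at t = 5.0000: 134.534911
  t * PV_t at t = 6.0000: 153.170676
  t * PV_t at t = 7.0000: 169.543759
  t * PV_t at t = 8.0000: 183.837093
  t * PV_t at t = 9.0000: 196.220806
  t * PV_t at t = 10.0000: 6116.940288
Macaulay duration D = 7253.579456 / 856.095662 = 8.472861
Modified duration = D / (1 + y/m) = 8.472861 / (1 + 0.054000) = 8.038767

Answer: Modified duration = 8.0388


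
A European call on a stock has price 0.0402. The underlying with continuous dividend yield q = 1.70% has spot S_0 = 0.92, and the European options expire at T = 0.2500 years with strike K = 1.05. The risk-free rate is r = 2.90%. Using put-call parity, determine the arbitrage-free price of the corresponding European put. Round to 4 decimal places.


Answer: Put price = 0.1665

Derivation:
Put-call parity: C - P = S_0 * exp(-qT) - K * exp(-rT).
S_0 * exp(-qT) = 0.9200 * 0.99575902 = 0.91609830
K * exp(-rT) = 1.0500 * 0.99277622 = 1.04241503
P = C - S*exp(-qT) + K*exp(-rT)
P = 0.0402 - 0.91609830 + 1.04241503 = 0.1665


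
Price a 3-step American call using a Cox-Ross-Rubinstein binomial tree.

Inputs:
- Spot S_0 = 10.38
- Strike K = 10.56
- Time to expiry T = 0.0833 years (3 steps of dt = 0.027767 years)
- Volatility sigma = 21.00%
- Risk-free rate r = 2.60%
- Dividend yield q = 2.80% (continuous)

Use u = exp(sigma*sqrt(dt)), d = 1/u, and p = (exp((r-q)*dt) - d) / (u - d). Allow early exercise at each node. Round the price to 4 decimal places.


Answer: Price = V(0,0) = 0.1839

Derivation:
dt = T/N = 0.027767
u = exp(sigma*sqrt(dt)) = 1.035612; d = 1/u = 0.965612
p = (exp((r-q)*dt) - d) / (u - d) = 0.490459
Discount per step: exp(-r*dt) = 0.999278
Stock lattice S(k, i) with i counting down-moves:
  k=0: S(0,0) = 10.3800
  k=1: S(1,0) = 10.7497; S(1,1) = 10.0231
  k=2: S(2,0) = 11.1325; S(2,1) = 10.3800; S(2,2) = 9.6784
  k=3: S(3,0) = 11.5289; S(3,1) = 10.7497; S(3,2) = 10.0231; S(3,3) = 9.3456
Terminal payoffs V(N, i) = max(S_T - K, 0):
  V(3,0) = 0.968934; V(3,1) = 0.189657; V(3,2) = 0.000000; V(3,3) = 0.000000
Backward induction: V(k, i) = exp(-r*dt) * [p * V(k+1, i) + (1-p) * V(k+1, i+1)]; then take max(V_cont, immediate exercise) for American.
  V(2,0) = exp(-r*dt) * [p*0.968934 + (1-p)*0.189657] = 0.571448; exercise = 0.572479; V(2,0) = max -> 0.572479
  V(2,1) = exp(-r*dt) * [p*0.189657 + (1-p)*0.000000] = 0.092952; exercise = 0.000000; V(2,1) = max -> 0.092952
  V(2,2) = exp(-r*dt) * [p*0.000000 + (1-p)*0.000000] = 0.000000; exercise = 0.000000; V(2,2) = max -> 0.000000
  V(1,0) = exp(-r*dt) * [p*0.572479 + (1-p)*0.092952] = 0.327904; exercise = 0.189657; V(1,0) = max -> 0.327904
  V(1,1) = exp(-r*dt) * [p*0.092952 + (1-p)*0.000000] = 0.045556; exercise = 0.000000; V(1,1) = max -> 0.045556
  V(0,0) = exp(-r*dt) * [p*0.327904 + (1-p)*0.045556] = 0.183903; exercise = 0.000000; V(0,0) = max -> 0.183903


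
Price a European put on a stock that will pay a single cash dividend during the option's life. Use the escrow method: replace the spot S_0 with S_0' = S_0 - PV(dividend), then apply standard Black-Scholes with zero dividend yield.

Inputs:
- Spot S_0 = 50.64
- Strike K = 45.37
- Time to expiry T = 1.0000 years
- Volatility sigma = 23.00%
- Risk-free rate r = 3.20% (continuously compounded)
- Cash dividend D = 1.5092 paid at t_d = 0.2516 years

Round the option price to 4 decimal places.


Answer: Price = 2.1519

Derivation:
PV(D) = D * exp(-r * t_d) = 1.5092 * 0.99198112 = 1.49709791
S_0' = S_0 - PV(D) = 50.6400 - 1.49709791 = 49.14290209
d1 = (ln(S_0'/K) + (r + sigma^2/2)*T) / (sigma*sqrt(T)) = 0.60144056
d2 = d1 - sigma*sqrt(T) = 0.37144056
exp(-rT) = 0.96850658
N(-d1) = 0.27377329; N(-d2) = 0.35515471
P = K * exp(-rT) * N(-d2) - S_0' * N(-d1) = 45.3700 * 0.96850658 * 0.35515471 - 49.14290209 * 0.27377329 = 2.1519


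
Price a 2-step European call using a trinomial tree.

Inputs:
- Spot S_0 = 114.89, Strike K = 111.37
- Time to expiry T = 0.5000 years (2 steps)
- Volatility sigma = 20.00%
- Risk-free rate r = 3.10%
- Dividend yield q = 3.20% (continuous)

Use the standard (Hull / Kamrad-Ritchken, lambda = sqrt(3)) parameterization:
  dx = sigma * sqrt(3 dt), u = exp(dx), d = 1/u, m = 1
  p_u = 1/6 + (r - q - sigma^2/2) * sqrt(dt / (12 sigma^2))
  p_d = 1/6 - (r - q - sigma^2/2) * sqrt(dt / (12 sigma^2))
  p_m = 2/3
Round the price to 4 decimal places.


dt = T/N = 0.250000; dx = sigma*sqrt(3*dt) = 0.173205
u = exp(dx) = 1.189110; d = 1/u = 0.840965
p_u = 0.151511, p_m = 0.666667, p_d = 0.181822
Discount per step: exp(-r*dt) = 0.992280
Stock lattice S(k, j) with j the centered position index:
  k=0: S(0,+0) = 114.8900
  k=1: S(1,-1) = 96.6185; S(1,+0) = 114.8900; S(1,+1) = 136.6168
  k=2: S(2,-2) = 81.2528; S(2,-1) = 96.6185; S(2,+0) = 114.8900; S(2,+1) = 136.6168; S(2,+2) = 162.4524
Terminal payoffs V(N, j) = max(S_T - K, 0):
  V(2,-2) = 0.000000; V(2,-1) = 0.000000; V(2,+0) = 3.520000; V(2,+1) = 25.246841; V(2,+2) = 51.082445
Backward induction: V(k, j) = exp(-r*dt) * [p_u * V(k+1, j+1) + p_m * V(k+1, j) + p_d * V(k+1, j-1)]
  V(1,-1) = exp(-r*dt) * [p_u*3.520000 + p_m*0.000000 + p_d*0.000000] = 0.529202
  V(1,+0) = exp(-r*dt) * [p_u*25.246841 + p_m*3.520000 + p_d*0.000000] = 6.124200
  V(1,+1) = exp(-r*dt) * [p_u*51.082445 + p_m*25.246841 + p_d*3.520000] = 25.016176
  V(0,+0) = exp(-r*dt) * [p_u*25.016176 + p_m*6.124200 + p_d*0.529202] = 7.907729

Answer: Price = V(0,0) = 7.9077


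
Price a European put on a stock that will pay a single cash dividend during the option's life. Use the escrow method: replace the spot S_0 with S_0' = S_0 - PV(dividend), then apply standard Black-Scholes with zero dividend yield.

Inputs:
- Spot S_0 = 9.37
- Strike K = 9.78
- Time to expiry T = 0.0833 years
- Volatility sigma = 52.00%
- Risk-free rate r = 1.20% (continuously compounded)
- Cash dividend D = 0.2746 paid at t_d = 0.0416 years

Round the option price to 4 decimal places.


PV(D) = D * exp(-r * t_d) = 0.2746 * 0.99950092 = 0.27446295
S_0' = S_0 - PV(D) = 9.3700 - 0.27446295 = 9.09553705
d1 = (ln(S_0'/K) + (r + sigma^2/2)*T) / (sigma*sqrt(T)) = -0.40174204
d2 = d1 - sigma*sqrt(T) = -0.55182309
exp(-rT) = 0.99900090
N(-d1) = 0.65606306; N(-d2) = 0.70946522
P = K * exp(-rT) * N(-d2) - S_0' * N(-d1) = 9.7800 * 0.99900090 * 0.70946522 - 9.09553705 * 0.65606306 = 0.9644

Answer: Price = 0.9644


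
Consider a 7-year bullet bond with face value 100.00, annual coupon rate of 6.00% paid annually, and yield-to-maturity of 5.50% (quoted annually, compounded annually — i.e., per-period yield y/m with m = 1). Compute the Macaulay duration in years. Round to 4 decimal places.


Answer: Macaulay duration = 5.9345 years

Derivation:
Coupon per period c = face * coupon_rate / m = 6.000000
Periods per year m = 1; per-period yield y/m = 0.055000
Number of cashflows N = 7
Cashflows (t years, CF_t, discount factor 1/(1+y/m)^(m*t), PV):
  t = 1.0000: CF_t = 6.000000, DF = 0.947867, PV = 5.687204
  t = 2.0000: CF_t = 6.000000, DF = 0.898452, PV = 5.390714
  t = 3.0000: CF_t = 6.000000, DF = 0.851614, PV = 5.109682
  t = 4.0000: CF_t = 6.000000, DF = 0.807217, PV = 4.843300
  t = 5.0000: CF_t = 6.000000, DF = 0.765134, PV = 4.590806
  t = 6.0000: CF_t = 6.000000, DF = 0.725246, PV = 4.351475
  t = 7.0000: CF_t = 106.000000, DF = 0.687437, PV = 72.868302
Price P = sum_t PV_t = 102.841484
Macaulay numerator sum_t t * PV_t:
  t * PV_t at t = 1.0000: 5.687204
  t * PV_t at t = 2.0000: 10.781429
  t * PV_t at t = 3.0000: 15.329046
  t * PV_t at t = 4.0000: 19.373202
  t * PV_t at t = 5.0000: 22.954031
  t * PV_t at t = 6.0000: 26.108850
  t * PV_t at t = 7.0000: 510.078112
Macaulay duration D = (sum_t t * PV_t) / P = 610.311873 / 102.841484 = 5.934491


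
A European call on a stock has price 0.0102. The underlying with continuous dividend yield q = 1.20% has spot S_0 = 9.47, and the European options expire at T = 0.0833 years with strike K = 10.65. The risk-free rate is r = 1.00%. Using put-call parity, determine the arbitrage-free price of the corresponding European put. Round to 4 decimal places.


Put-call parity: C - P = S_0 * exp(-qT) - K * exp(-rT).
S_0 * exp(-qT) = 9.4700 * 0.99900090 = 9.46053852
K * exp(-rT) = 10.6500 * 0.99916735 = 10.64113224
P = C - S*exp(-qT) + K*exp(-rT)
P = 0.0102 - 9.46053852 + 10.64113224 = 1.1908

Answer: Put price = 1.1908


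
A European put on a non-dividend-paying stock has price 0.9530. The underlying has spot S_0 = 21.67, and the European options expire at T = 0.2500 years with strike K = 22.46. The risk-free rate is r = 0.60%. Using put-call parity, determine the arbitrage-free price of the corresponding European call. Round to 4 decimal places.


Put-call parity: C - P = S_0 * exp(-qT) - K * exp(-rT).
S_0 * exp(-qT) = 21.6700 * 1.00000000 = 21.67000000
K * exp(-rT) = 22.4600 * 0.99850112 = 22.42633525
C = P + S*exp(-qT) - K*exp(-rT)
C = 0.9530 + 21.67000000 - 22.42633525 = 0.1967

Answer: Call price = 0.1967


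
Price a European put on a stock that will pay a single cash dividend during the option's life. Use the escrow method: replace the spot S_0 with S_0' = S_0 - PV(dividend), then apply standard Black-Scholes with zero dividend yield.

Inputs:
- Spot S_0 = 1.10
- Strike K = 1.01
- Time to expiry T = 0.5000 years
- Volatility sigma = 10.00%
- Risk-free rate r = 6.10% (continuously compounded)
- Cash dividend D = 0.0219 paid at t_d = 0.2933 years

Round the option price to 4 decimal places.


PV(D) = D * exp(-r * t_d) = 0.0219 * 0.98226780 = 0.02151166
S_0' = S_0 - PV(D) = 1.1000 - 0.02151166 = 1.07848834
d1 = (ln(S_0'/K) + (r + sigma^2/2)*T) / (sigma*sqrt(T)) = 1.39455656
d2 = d1 - sigma*sqrt(T) = 1.32384588
exp(-rT) = 0.96996043
N(-d1) = 0.08157480; N(-d2) = 0.09277712
P = K * exp(-rT) * N(-d2) - S_0' * N(-d1) = 1.0100 * 0.96996043 * 0.09277712 - 1.07848834 * 0.08157480 = 0.0029

Answer: Price = 0.0029


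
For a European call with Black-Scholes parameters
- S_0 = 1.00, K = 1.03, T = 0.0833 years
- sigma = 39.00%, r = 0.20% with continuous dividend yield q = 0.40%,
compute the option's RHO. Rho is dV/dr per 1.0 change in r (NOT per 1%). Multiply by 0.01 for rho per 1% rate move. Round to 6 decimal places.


d1 = -0.2078027222; d2 = -0.3203635058
phi(d1) = 0.3904210453; exp(-qT) = 0.9996668555; exp(-rT) = 0.9998334139
N(d2) = 0.3743463935
Rho = K*T*exp(-rT)*N(d2) = 1.0300 * 0.0833 * 0.9998334139 * 0.3743463935 = 0.032113

Answer: Rho = 0.032113


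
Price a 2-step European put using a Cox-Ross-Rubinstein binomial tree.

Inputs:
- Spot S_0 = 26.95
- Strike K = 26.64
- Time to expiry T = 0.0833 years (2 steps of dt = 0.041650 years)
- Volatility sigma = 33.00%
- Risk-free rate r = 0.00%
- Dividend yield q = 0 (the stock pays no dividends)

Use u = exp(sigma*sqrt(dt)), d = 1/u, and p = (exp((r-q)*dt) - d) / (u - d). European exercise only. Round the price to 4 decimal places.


Answer: Price = V(0,0) = 0.8244

Derivation:
dt = T/N = 0.041650
u = exp(sigma*sqrt(dt)) = 1.069667; d = 1/u = 0.934870
p = (exp((r-q)*dt) - d) / (u - d) = 0.483169
Discount per step: exp(-r*dt) = 1.000000
Stock lattice S(k, i) with i counting down-moves:
  k=0: S(0,0) = 26.9500
  k=1: S(1,0) = 28.8275; S(1,1) = 25.1948
  k=2: S(2,0) = 30.8359; S(2,1) = 26.9500; S(2,2) = 23.5538
Terminal payoffs V(N, i) = max(K - S_T, 0):
  V(2,0) = 0.000000; V(2,1) = 0.000000; V(2,2) = 3.086173
Backward induction: V(k, i) = exp(-r*dt) * [p * V(k+1, i) + (1-p) * V(k+1, i+1)].
  V(1,0) = exp(-r*dt) * [p*0.000000 + (1-p)*0.000000] = 0.000000
  V(1,1) = exp(-r*dt) * [p*0.000000 + (1-p)*3.086173] = 1.595028
  V(0,0) = exp(-r*dt) * [p*0.000000 + (1-p)*1.595028] = 0.824359


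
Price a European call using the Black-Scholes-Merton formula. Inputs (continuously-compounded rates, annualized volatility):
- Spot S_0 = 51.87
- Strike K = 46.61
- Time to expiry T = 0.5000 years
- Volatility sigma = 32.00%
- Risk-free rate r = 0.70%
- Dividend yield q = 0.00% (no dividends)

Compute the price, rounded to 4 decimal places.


d1 = (ln(S/K) + (r - q + 0.5*sigma^2) * T) / (sigma * sqrt(T)) = 0.60115336
d2 = d1 - sigma * sqrt(T) = 0.37487919
exp(-rT) = 0.99650612; exp(-qT) = 1.00000000
C = S_0 * exp(-qT) * N(d1) - K * exp(-rT) * N(d2)
N(d1) = 0.72613108; N(d2) = 0.64612484
C = 51.8700 * 1.00000000 * 0.72613108 - 46.6100 * 0.99650612 * 0.64612484 = 7.6538

Answer: Price = 7.6538


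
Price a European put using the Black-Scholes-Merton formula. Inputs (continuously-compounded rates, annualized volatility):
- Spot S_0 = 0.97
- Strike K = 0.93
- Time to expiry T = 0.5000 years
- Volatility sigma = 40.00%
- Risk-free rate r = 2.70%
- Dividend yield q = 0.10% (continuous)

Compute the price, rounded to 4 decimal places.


d1 = (ln(S/K) + (r - q + 0.5*sigma^2) * T) / (sigma * sqrt(T)) = 0.33626988
d2 = d1 - sigma * sqrt(T) = 0.05342717
exp(-rT) = 0.98659072; exp(-qT) = 0.99950012
P = K * exp(-rT) * N(-d2) - S_0 * exp(-qT) * N(-d1)
N(-d1) = 0.36833368; N(-d2) = 0.47869578
P = 0.9300 * 0.98659072 * 0.47869578 - 0.9700 * 0.99950012 * 0.36833368 = 0.0821

Answer: Price = 0.0821


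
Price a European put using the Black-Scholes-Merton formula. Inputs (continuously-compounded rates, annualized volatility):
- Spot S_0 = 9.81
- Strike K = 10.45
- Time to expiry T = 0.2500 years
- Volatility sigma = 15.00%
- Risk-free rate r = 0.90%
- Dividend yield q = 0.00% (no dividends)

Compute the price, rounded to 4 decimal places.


Answer: Price = 0.7056

Derivation:
d1 = (ln(S/K) + (r - q + 0.5*sigma^2) * T) / (sigma * sqrt(T)) = -0.77516273
d2 = d1 - sigma * sqrt(T) = -0.85016273
exp(-rT) = 0.99775253; exp(-qT) = 1.00000000
P = K * exp(-rT) * N(-d2) - S_0 * exp(-qT) * N(-d1)
N(-d1) = 0.78087825; N(-d2) = 0.80238269
P = 10.4500 * 0.99775253 * 0.80238269 - 9.8100 * 1.00000000 * 0.78087825 = 0.7056


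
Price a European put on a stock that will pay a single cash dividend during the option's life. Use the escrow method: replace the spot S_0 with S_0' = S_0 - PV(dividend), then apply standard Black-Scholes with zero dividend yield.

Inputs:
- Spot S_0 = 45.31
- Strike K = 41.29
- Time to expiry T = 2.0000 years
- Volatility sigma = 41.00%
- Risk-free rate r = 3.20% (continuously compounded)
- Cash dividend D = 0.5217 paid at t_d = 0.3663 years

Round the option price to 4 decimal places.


Answer: Price = 6.7840

Derivation:
PV(D) = D * exp(-r * t_d) = 0.5217 * 0.98834683 = 0.51562054
S_0' = S_0 - PV(D) = 45.3100 - 0.51562054 = 44.79437946
d1 = (ln(S_0'/K) + (r + sigma^2/2)*T) / (sigma*sqrt(T)) = 0.54078549
d2 = d1 - sigma*sqrt(T) = -0.03904207
exp(-rT) = 0.93800500
N(-d1) = 0.29432772; N(-d2) = 0.51557158
P = K * exp(-rT) * N(-d2) - S_0' * N(-d1) = 41.2900 * 0.93800500 * 0.51557158 - 44.79437946 * 0.29432772 = 6.7840


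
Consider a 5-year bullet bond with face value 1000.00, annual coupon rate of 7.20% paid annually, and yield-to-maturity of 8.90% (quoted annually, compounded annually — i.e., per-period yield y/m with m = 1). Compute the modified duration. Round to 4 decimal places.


Answer: Modified duration = 3.9921

Derivation:
Coupon per period c = face * coupon_rate / m = 72.000000
Periods per year m = 1; per-period yield y/m = 0.089000
Number of cashflows N = 5
Cashflows (t years, CF_t, discount factor 1/(1+y/m)^(m*t), PV):
  t = 1.0000: CF_t = 72.000000, DF = 0.918274, PV = 66.115702
  t = 2.0000: CF_t = 72.000000, DF = 0.843226, PV = 60.712307
  t = 3.0000: CF_t = 72.000000, DF = 0.774313, PV = 55.750512
  t = 4.0000: CF_t = 72.000000, DF = 0.711031, PV = 51.194226
  t = 5.0000: CF_t = 1072.000000, DF = 0.652921, PV = 699.931254
Price P = sum_t PV_t = 933.704001
First compute Macaulay numerator sum_t t * PV_t:
  t * PV_t at t = 1.0000: 66.115702
  t * PV_t at t = 2.0000: 121.424614
  t * PV_t at t = 3.0000: 167.251535
  t * PV_t at t = 4.0000: 204.776902
  t * PV_t at t = 5.0000: 3499.656271
Macaulay duration D = 4059.225025 / 933.704001 = 4.347443
Modified duration = D / (1 + y/m) = 4.347443 / (1 + 0.089000) = 3.992142


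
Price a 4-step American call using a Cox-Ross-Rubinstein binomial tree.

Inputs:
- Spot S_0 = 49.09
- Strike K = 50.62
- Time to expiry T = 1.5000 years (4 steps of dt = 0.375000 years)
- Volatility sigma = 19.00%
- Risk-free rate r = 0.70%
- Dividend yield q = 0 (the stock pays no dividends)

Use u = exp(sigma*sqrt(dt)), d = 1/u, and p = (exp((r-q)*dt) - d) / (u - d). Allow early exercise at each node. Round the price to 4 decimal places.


Answer: Price = V(0,0) = 4.0790

Derivation:
dt = T/N = 0.375000
u = exp(sigma*sqrt(dt)) = 1.123390; d = 1/u = 0.890163
p = (exp((r-q)*dt) - d) / (u - d) = 0.482215
Discount per step: exp(-r*dt) = 0.997378
Stock lattice S(k, i) with i counting down-moves:
  k=0: S(0,0) = 49.0900
  k=1: S(1,0) = 55.1472; S(1,1) = 43.6981
  k=2: S(2,0) = 61.9518; S(2,1) = 49.0900; S(2,2) = 38.8984
  k=3: S(3,0) = 69.5960; S(3,1) = 55.1472; S(3,2) = 43.6981; S(3,3) = 34.6259
  k=4: S(4,0) = 78.1835; S(4,1) = 61.9518; S(4,2) = 49.0900; S(4,3) = 38.8984; S(4,4) = 30.8227
Terminal payoffs V(N, i) = max(S_T - K, 0):
  V(4,0) = 27.563482; V(4,1) = 11.331813; V(4,2) = 0.000000; V(4,3) = 0.000000; V(4,4) = 0.000000
Backward induction: V(k, i) = exp(-r*dt) * [p * V(k+1, i) + (1-p) * V(k+1, i+1)]; then take max(V_cont, immediate exercise) for American.
  V(3,0) = exp(-r*dt) * [p*27.563482 + (1-p)*11.331813] = 19.108741; exercise = 18.976038; V(3,0) = max -> 19.108741
  V(3,1) = exp(-r*dt) * [p*11.331813 + (1-p)*0.000000] = 5.450045; exercise = 4.527208; V(3,1) = max -> 5.450045
  V(3,2) = exp(-r*dt) * [p*0.000000 + (1-p)*0.000000] = 0.000000; exercise = 0.000000; V(3,2) = max -> 0.000000
  V(3,3) = exp(-r*dt) * [p*0.000000 + (1-p)*0.000000] = 0.000000; exercise = 0.000000; V(3,3) = max -> 0.000000
  V(2,0) = exp(-r*dt) * [p*19.108741 + (1-p)*5.450045] = 12.004919; exercise = 11.331813; V(2,0) = max -> 12.004919
  V(2,1) = exp(-r*dt) * [p*5.450045 + (1-p)*0.000000] = 2.621204; exercise = 0.000000; V(2,1) = max -> 2.621204
  V(2,2) = exp(-r*dt) * [p*0.000000 + (1-p)*0.000000] = 0.000000; exercise = 0.000000; V(2,2) = max -> 0.000000
  V(1,0) = exp(-r*dt) * [p*12.004919 + (1-p)*2.621204] = 7.127438; exercise = 4.527208; V(1,0) = max -> 7.127438
  V(1,1) = exp(-r*dt) * [p*2.621204 + (1-p)*0.000000] = 1.260670; exercise = 0.000000; V(1,1) = max -> 1.260670
  V(0,0) = exp(-r*dt) * [p*7.127438 + (1-p)*1.260670] = 4.078992; exercise = 0.000000; V(0,0) = max -> 4.078992


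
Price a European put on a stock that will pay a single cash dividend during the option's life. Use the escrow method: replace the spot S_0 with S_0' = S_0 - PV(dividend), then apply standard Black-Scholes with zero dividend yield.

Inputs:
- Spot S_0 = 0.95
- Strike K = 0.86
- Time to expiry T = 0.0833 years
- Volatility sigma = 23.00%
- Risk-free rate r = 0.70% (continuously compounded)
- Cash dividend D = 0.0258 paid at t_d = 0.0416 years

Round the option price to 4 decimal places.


Answer: Price = 0.0041

Derivation:
PV(D) = D * exp(-r * t_d) = 0.0258 * 0.99970884 = 0.02579249
S_0' = S_0 - PV(D) = 0.9500 - 0.02579249 = 0.92420751
d1 = (ln(S_0'/K) + (r + sigma^2/2)*T) / (sigma*sqrt(T)) = 1.12667020
d2 = d1 - sigma*sqrt(T) = 1.06028820
exp(-rT) = 0.99941707
N(-d1) = 0.12994097; N(-d2) = 0.14450675
P = K * exp(-rT) * N(-d2) - S_0' * N(-d1) = 0.8600 * 0.99941707 * 0.14450675 - 0.92420751 * 0.12994097 = 0.0041


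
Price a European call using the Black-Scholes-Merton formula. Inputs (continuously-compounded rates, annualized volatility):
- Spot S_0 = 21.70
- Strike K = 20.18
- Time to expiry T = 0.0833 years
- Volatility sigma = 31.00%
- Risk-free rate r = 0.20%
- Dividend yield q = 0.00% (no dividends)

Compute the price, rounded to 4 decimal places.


Answer: Price = 1.7430

Derivation:
d1 = (ln(S/K) + (r - q + 0.5*sigma^2) * T) / (sigma * sqrt(T)) = 0.85825658
d2 = d1 - sigma * sqrt(T) = 0.76878518
exp(-rT) = 0.99983341; exp(-qT) = 1.00000000
C = S_0 * exp(-qT) * N(d1) - K * exp(-rT) * N(d2)
N(d1) = 0.80462460; N(d2) = 0.77898958
C = 21.7000 * 1.00000000 * 0.80462460 - 20.1800 * 0.99983341 * 0.77898958 = 1.7430


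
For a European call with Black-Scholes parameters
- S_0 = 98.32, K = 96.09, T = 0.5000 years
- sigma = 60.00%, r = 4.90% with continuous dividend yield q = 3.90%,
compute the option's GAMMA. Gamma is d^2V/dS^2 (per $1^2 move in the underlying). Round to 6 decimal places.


Answer: Gamma = 0.009024

Derivation:
d1 = 0.2779924619; d2 = -0.1462716068
phi(d1) = 0.3838212085; exp(-qT) = 0.9806888952; exp(-rT) = 0.9757976889
Gamma = exp(-qT) * phi(d1) / (S * sigma * sqrt(T)) = 0.9806888952 * 0.3838212085 / (98.3200 * 0.6000 * 0.7071067812) = 0.009024


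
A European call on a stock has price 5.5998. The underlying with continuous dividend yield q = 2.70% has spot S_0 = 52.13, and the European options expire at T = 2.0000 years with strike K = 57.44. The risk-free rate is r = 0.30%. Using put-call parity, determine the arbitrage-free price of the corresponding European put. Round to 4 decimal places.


Answer: Put price = 13.3066

Derivation:
Put-call parity: C - P = S_0 * exp(-qT) - K * exp(-rT).
S_0 * exp(-qT) = 52.1300 * 0.94743211 = 49.38963571
K * exp(-rT) = 57.4400 * 0.99401796 = 57.09639186
P = C - S*exp(-qT) + K*exp(-rT)
P = 5.5998 - 49.38963571 + 57.09639186 = 13.3066


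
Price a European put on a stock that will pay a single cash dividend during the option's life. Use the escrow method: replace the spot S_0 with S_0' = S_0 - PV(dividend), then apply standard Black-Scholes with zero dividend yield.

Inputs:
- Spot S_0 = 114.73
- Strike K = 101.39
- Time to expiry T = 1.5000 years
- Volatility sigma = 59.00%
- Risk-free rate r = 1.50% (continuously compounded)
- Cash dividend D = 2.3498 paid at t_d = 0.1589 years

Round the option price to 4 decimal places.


Answer: Price = 23.6404

Derivation:
PV(D) = D * exp(-r * t_d) = 2.3498 * 0.99761934 = 2.34420592
S_0' = S_0 - PV(D) = 114.7300 - 2.34420592 = 112.38579408
d1 = (ln(S_0'/K) + (r + sigma^2/2)*T) / (sigma*sqrt(T)) = 0.53492715
d2 = d1 - sigma*sqrt(T) = -0.18767233
exp(-rT) = 0.97775124
N(-d1) = 0.29635012; N(-d2) = 0.57443324
P = K * exp(-rT) * N(-d2) - S_0' * N(-d1) = 101.3900 * 0.97775124 * 0.57443324 - 112.38579408 * 0.29635012 = 23.6404


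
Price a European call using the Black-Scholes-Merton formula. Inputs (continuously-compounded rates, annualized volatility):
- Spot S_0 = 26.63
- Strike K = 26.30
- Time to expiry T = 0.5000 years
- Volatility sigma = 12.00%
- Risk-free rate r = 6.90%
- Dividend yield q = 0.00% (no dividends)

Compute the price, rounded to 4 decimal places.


d1 = (ln(S/K) + (r - q + 0.5*sigma^2) * T) / (sigma * sqrt(T)) = 0.59596681
d2 = d1 - sigma * sqrt(T) = 0.51111400
exp(-rT) = 0.96608834; exp(-qT) = 1.00000000
C = S_0 * exp(-qT) * N(d1) - K * exp(-rT) * N(d2)
N(d1) = 0.72440130; N(d2) = 0.69536438
C = 26.6300 * 1.00000000 * 0.72440130 - 26.3000 * 0.96608834 * 0.69536438 = 1.6229

Answer: Price = 1.6229


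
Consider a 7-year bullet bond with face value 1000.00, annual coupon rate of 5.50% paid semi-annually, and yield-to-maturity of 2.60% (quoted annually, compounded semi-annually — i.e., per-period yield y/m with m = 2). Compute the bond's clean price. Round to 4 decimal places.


Answer: Price = 1184.5074

Derivation:
Coupon per period c = face * coupon_rate / m = 27.500000
Periods per year m = 2; per-period yield y/m = 0.013000
Number of cashflows N = 14
Cashflows (t years, CF_t, discount factor 1/(1+y/m)^(m*t), PV):
  t = 0.5000: CF_t = 27.500000, DF = 0.987167, PV = 27.147088
  t = 1.0000: CF_t = 27.500000, DF = 0.974498, PV = 26.798705
  t = 1.5000: CF_t = 27.500000, DF = 0.961992, PV = 26.454792
  t = 2.0000: CF_t = 27.500000, DF = 0.949647, PV = 26.115294
  t = 2.5000: CF_t = 27.500000, DF = 0.937460, PV = 25.780152
  t = 3.0000: CF_t = 27.500000, DF = 0.925429, PV = 25.449311
  t = 3.5000: CF_t = 27.500000, DF = 0.913553, PV = 25.122715
  t = 4.0000: CF_t = 27.500000, DF = 0.901829, PV = 24.800311
  t = 4.5000: CF_t = 27.500000, DF = 0.890256, PV = 24.482045
  t = 5.0000: CF_t = 27.500000, DF = 0.878831, PV = 24.167862
  t = 5.5000: CF_t = 27.500000, DF = 0.867553, PV = 23.857712
  t = 6.0000: CF_t = 27.500000, DF = 0.856420, PV = 23.551542
  t = 6.5000: CF_t = 27.500000, DF = 0.845429, PV = 23.249301
  t = 7.0000: CF_t = 1027.500000, DF = 0.834580, PV = 857.530539
Price P = sum_t PV_t = 1184.507369


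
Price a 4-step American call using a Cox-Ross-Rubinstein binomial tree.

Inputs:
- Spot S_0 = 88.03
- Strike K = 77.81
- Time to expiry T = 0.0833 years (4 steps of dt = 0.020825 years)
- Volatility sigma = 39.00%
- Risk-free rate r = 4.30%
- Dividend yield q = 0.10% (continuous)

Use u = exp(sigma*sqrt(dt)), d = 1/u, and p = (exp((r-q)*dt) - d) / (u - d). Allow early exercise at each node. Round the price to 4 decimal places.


dt = T/N = 0.020825
u = exp(sigma*sqrt(dt)) = 1.057894; d = 1/u = 0.945274
p = (exp((r-q)*dt) - d) / (u - d) = 0.493703
Discount per step: exp(-r*dt) = 0.999105
Stock lattice S(k, i) with i counting down-moves:
  k=0: S(0,0) = 88.0300
  k=1: S(1,0) = 93.1264; S(1,1) = 83.2125
  k=2: S(2,0) = 98.5179; S(2,1) = 88.0300; S(2,2) = 78.6586
  k=3: S(3,0) = 104.2215; S(3,1) = 93.1264; S(3,2) = 83.2125; S(3,3) = 74.3539
  k=4: S(4,0) = 110.2554; S(4,1) = 98.5179; S(4,2) = 88.0300; S(4,3) = 78.6586; S(4,4) = 70.2848
Terminal payoffs V(N, i) = max(S_T - K, 0):
  V(4,0) = 32.445371; V(4,1) = 20.707919; V(4,2) = 10.220000; V(4,3) = 0.848593; V(4,4) = 0.000000
Backward induction: V(k, i) = exp(-r*dt) * [p * V(k+1, i) + (1-p) * V(k+1, i+1)]; then take max(V_cont, immediate exercise) for American.
  V(3,0) = exp(-r*dt) * [p*32.445371 + (1-p)*20.707919] = 26.479017; exercise = 26.411542; V(3,0) = max -> 26.479017
  V(3,1) = exp(-r*dt) * [p*20.707919 + (1-p)*10.220000] = 15.384139; exercise = 15.316432; V(3,1) = max -> 15.384139
  V(3,2) = exp(-r*dt) * [p*10.220000 + (1-p)*0.848593] = 5.470388; exercise = 5.402475; V(3,2) = max -> 5.470388
  V(3,3) = exp(-r*dt) * [p*0.848593 + (1-p)*0.000000] = 0.418578; exercise = 0.000000; V(3,3) = max -> 0.418578
  V(2,0) = exp(-r*dt) * [p*26.479017 + (1-p)*15.384139] = 20.843045; exercise = 20.707919; V(2,0) = max -> 20.843045
  V(2,1) = exp(-r*dt) * [p*15.384139 + (1-p)*5.470388] = 10.355563; exercise = 10.220000; V(2,1) = max -> 10.355563
  V(2,2) = exp(-r*dt) * [p*5.470388 + (1-p)*0.418578] = 2.910067; exercise = 0.848593; V(2,2) = max -> 2.910067
  V(1,0) = exp(-r*dt) * [p*20.843045 + (1-p)*10.355563] = 15.519365; exercise = 15.316432; V(1,0) = max -> 15.519365
  V(1,1) = exp(-r*dt) * [p*10.355563 + (1-p)*2.910067] = 6.580038; exercise = 5.402475; V(1,1) = max -> 6.580038
  V(0,0) = exp(-r*dt) * [p*15.519365 + (1-p)*6.580038] = 10.983574; exercise = 10.220000; V(0,0) = max -> 10.983574

Answer: Price = V(0,0) = 10.9836


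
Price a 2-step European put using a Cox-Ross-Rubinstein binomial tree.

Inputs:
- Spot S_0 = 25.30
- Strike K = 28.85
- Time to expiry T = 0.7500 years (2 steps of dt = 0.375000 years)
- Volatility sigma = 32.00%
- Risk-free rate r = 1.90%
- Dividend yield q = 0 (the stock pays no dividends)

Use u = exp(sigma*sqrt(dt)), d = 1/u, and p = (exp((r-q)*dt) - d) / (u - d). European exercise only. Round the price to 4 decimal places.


dt = T/N = 0.375000
u = exp(sigma*sqrt(dt)) = 1.216477; d = 1/u = 0.822046
p = (exp((r-q)*dt) - d) / (u - d) = 0.469295
Discount per step: exp(-r*dt) = 0.992900
Stock lattice S(k, i) with i counting down-moves:
  k=0: S(0,0) = 25.3000
  k=1: S(1,0) = 30.7769; S(1,1) = 20.7978
  k=2: S(2,0) = 37.4394; S(2,1) = 25.3000; S(2,2) = 17.0967
Terminal payoffs V(N, i) = max(K - S_T, 0):
  V(2,0) = 0.000000; V(2,1) = 3.550000; V(2,2) = 11.753290
Backward induction: V(k, i) = exp(-r*dt) * [p * V(k+1, i) + (1-p) * V(k+1, i+1)].
  V(1,0) = exp(-r*dt) * [p*0.000000 + (1-p)*3.550000] = 1.870627
  V(1,1) = exp(-r*dt) * [p*3.550000 + (1-p)*11.753290] = 7.847416
  V(0,0) = exp(-r*dt) * [p*1.870627 + (1-p)*7.847416] = 5.006739

Answer: Price = V(0,0) = 5.0067


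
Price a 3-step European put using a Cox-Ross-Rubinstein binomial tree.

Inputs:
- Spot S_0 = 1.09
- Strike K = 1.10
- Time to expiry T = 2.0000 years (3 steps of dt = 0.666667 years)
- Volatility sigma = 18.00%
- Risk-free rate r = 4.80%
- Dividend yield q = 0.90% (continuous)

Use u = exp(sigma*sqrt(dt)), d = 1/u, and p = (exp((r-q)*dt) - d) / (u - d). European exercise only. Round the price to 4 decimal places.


dt = T/N = 0.666667
u = exp(sigma*sqrt(dt)) = 1.158319; d = 1/u = 0.863320
p = (exp((r-q)*dt) - d) / (u - d) = 0.552616
Discount per step: exp(-r*dt) = 0.968507
Stock lattice S(k, i) with i counting down-moves:
  k=0: S(0,0) = 1.0900
  k=1: S(1,0) = 1.2626; S(1,1) = 0.9410
  k=2: S(2,0) = 1.4625; S(2,1) = 1.0900; S(2,2) = 0.8124
  k=3: S(3,0) = 1.6940; S(3,1) = 1.2626; S(3,2) = 0.9410; S(3,3) = 0.7014
Terminal payoffs V(N, i) = max(K - S_T, 0):
  V(3,0) = 0.000000; V(3,1) = 0.000000; V(3,2) = 0.158981; V(3,3) = 0.398638
Backward induction: V(k, i) = exp(-r*dt) * [p * V(k+1, i) + (1-p) * V(k+1, i+1)].
  V(2,0) = exp(-r*dt) * [p*0.000000 + (1-p)*0.000000] = 0.000000
  V(2,1) = exp(-r*dt) * [p*0.000000 + (1-p)*0.158981] = 0.068886
  V(2,2) = exp(-r*dt) * [p*0.158981 + (1-p)*0.398638] = 0.257816
  V(1,0) = exp(-r*dt) * [p*0.000000 + (1-p)*0.068886] = 0.029848
  V(1,1) = exp(-r*dt) * [p*0.068886 + (1-p)*0.257816] = 0.148579
  V(0,0) = exp(-r*dt) * [p*0.029848 + (1-p)*0.148579] = 0.080353

Answer: Price = V(0,0) = 0.0804


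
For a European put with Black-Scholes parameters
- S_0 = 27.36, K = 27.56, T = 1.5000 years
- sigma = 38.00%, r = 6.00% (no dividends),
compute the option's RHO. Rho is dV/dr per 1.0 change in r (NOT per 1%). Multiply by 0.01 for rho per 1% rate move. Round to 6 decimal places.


Answer: Rho = -19.719097

Derivation:
d1 = 0.4104327338; d2 = -0.0549703173
phi(d1) = 0.3667165592; exp(-qT) = 1.0000000000; exp(-rT) = 0.9139311853
N(-d2) = 0.5219189443
Rho = -K*T*exp(-rT)*N(-d2) = -27.5600 * 1.5000 * 0.9139311853 * 0.5219189443 = -19.719097


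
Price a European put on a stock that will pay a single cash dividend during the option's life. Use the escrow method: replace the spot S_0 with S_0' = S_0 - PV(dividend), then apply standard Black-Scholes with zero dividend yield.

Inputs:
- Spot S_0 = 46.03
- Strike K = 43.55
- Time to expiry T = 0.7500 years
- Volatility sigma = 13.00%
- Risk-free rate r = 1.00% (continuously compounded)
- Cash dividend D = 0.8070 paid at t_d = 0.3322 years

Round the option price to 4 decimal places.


Answer: Price = 1.1428

Derivation:
PV(D) = D * exp(-r * t_d) = 0.8070 * 0.99668351 = 0.80432359
S_0' = S_0 - PV(D) = 46.0300 - 0.80432359 = 45.22567641
d1 = (ln(S_0'/K) + (r + sigma^2/2)*T) / (sigma*sqrt(T)) = 0.45826320
d2 = d1 - sigma*sqrt(T) = 0.34567990
exp(-rT) = 0.99252805
N(-d1) = 0.32338168; N(-d2) = 0.36479165
P = K * exp(-rT) * N(-d2) - S_0' * N(-d1) = 43.5500 * 0.99252805 * 0.36479165 - 45.22567641 * 0.32338168 = 1.1428


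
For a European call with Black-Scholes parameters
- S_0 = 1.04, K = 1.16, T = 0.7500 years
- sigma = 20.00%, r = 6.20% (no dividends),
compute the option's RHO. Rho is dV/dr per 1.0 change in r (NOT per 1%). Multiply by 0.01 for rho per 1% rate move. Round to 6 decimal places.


d1 = -0.2753919906; d2 = -0.4485970713
phi(d1) = 0.3840974788; exp(-qT) = 1.0000000000; exp(-rT) = 0.9545645606
N(d2) = 0.3268611734
Rho = K*T*exp(-rT)*N(d2) = 1.1600 * 0.7500 * 0.9545645606 * 0.3268611734 = 0.271449

Answer: Rho = 0.271449


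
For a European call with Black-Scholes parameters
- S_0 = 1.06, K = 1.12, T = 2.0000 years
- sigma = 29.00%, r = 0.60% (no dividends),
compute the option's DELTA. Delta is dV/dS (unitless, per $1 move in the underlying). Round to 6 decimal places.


d1 = 0.1000683443; d2 = -0.3100535888
phi(d1) = 0.3969498336; exp(-qT) = 1.0000000000; exp(-rT) = 0.9880717129
N(d1) = 0.5398549666
Delta = exp(-qT) * N(d1) = 1.0000000000 * 0.5398549666 = 0.539855

Answer: Delta = 0.539855


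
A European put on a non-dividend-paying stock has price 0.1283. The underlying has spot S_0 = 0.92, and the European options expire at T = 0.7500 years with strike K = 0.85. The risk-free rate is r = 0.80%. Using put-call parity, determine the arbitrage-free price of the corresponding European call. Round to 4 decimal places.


Put-call parity: C - P = S_0 * exp(-qT) - K * exp(-rT).
S_0 * exp(-qT) = 0.9200 * 1.00000000 = 0.92000000
K * exp(-rT) = 0.8500 * 0.99401796 = 0.84491527
C = P + S*exp(-qT) - K*exp(-rT)
C = 0.1283 + 0.92000000 - 0.84491527 = 0.2034

Answer: Call price = 0.2034


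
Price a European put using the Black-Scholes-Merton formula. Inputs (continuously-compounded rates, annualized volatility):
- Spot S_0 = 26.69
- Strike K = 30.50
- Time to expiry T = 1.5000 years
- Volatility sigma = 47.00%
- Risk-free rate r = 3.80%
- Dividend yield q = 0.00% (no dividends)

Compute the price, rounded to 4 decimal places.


Answer: Price = 7.3996

Derivation:
d1 = (ln(S/K) + (r - q + 0.5*sigma^2) * T) / (sigma * sqrt(T)) = 0.15502539
d2 = d1 - sigma * sqrt(T) = -0.42060470
exp(-rT) = 0.94459407; exp(-qT) = 1.00000000
P = K * exp(-rT) * N(-d2) - S_0 * exp(-qT) * N(-d1)
N(-d1) = 0.43840065; N(-d2) = 0.66297812
P = 30.5000 * 0.94459407 * 0.66297812 - 26.6900 * 1.00000000 * 0.43840065 = 7.3996


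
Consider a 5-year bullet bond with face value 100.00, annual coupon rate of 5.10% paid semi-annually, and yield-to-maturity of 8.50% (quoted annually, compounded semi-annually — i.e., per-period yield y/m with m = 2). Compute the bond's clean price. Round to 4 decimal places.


Answer: Price = 86.3815

Derivation:
Coupon per period c = face * coupon_rate / m = 2.550000
Periods per year m = 2; per-period yield y/m = 0.042500
Number of cashflows N = 10
Cashflows (t years, CF_t, discount factor 1/(1+y/m)^(m*t), PV):
  t = 0.5000: CF_t = 2.550000, DF = 0.959233, PV = 2.446043
  t = 1.0000: CF_t = 2.550000, DF = 0.920127, PV = 2.346324
  t = 1.5000: CF_t = 2.550000, DF = 0.882616, PV = 2.250671
  t = 2.0000: CF_t = 2.550000, DF = 0.846634, PV = 2.158917
  t = 2.5000: CF_t = 2.550000, DF = 0.812119, PV = 2.070904
  t = 3.0000: CF_t = 2.550000, DF = 0.779011, PV = 1.986478
  t = 3.5000: CF_t = 2.550000, DF = 0.747253, PV = 1.905495
  t = 4.0000: CF_t = 2.550000, DF = 0.716789, PV = 1.827813
  t = 4.5000: CF_t = 2.550000, DF = 0.687568, PV = 1.753297
  t = 5.0000: CF_t = 102.550000, DF = 0.659537, PV = 67.635550
Price P = sum_t PV_t = 86.381492
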